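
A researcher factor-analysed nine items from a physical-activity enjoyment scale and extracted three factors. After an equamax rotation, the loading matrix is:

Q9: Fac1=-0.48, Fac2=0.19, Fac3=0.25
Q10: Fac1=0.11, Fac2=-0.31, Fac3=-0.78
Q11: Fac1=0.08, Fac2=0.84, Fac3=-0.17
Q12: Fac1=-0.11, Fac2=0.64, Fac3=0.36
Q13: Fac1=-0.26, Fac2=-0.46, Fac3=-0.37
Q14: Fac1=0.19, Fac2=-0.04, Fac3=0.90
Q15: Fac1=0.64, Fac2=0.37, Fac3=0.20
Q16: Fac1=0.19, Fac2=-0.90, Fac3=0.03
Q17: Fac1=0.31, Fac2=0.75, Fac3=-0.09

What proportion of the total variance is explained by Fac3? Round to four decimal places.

SS loadings for Fac3 = 0.25² + (-0.78)² + (-0.17)² + 0.36² + (-0.37)² + 0.90² + 0.20² + 0.03² + (-0.09)² = 1.8253
Proportion of variance = 1.8253 / 9 = 0.2028.

0.2028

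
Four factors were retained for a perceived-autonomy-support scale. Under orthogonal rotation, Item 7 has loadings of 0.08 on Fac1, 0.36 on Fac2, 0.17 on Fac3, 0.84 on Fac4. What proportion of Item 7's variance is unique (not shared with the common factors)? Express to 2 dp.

h² = 0.08² + 0.36² + 0.17² + 0.84² = 0.0064 + 0.1296 + 0.0289 + 0.7056 = 0.8705
Uniqueness u² = 1 − h² = 1 − 0.8705 = 0.1295

0.13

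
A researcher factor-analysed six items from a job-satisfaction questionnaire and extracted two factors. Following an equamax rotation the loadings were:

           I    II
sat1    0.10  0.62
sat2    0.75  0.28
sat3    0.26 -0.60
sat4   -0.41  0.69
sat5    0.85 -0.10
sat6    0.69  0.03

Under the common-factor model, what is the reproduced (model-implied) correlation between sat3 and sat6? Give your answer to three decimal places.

0.161

r̂ = Σ λ_i·λ_j across factors = (0.26)(0.69) + (-0.60)(0.03)
  = +0.1794 -0.0180 = 0.1614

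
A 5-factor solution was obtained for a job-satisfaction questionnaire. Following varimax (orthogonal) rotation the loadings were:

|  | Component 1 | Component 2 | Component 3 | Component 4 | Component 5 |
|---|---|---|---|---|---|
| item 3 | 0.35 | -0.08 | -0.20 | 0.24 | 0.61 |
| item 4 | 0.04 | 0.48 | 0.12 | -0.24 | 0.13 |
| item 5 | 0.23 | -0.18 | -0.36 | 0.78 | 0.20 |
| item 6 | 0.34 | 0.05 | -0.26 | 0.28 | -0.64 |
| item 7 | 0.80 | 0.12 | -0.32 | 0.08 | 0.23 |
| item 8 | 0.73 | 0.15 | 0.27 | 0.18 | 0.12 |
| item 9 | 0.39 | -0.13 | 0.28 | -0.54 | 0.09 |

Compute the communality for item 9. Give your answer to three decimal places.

h² = 0.39² + (-0.13)² + 0.28² + (-0.54)² + 0.09² = 0.1521 + 0.0169 + 0.0784 + 0.2916 + 0.0081 = 0.5471

0.547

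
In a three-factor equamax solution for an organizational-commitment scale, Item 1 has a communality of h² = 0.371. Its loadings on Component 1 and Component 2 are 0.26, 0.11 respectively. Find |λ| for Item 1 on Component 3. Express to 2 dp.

0.54

Under orthogonal rotation h² = Σλ², so λ_Component 3² = h² − (0.0797) = 0.371 − 0.0797 = 0.2913.
|λ| = √0.2913 = 0.5397.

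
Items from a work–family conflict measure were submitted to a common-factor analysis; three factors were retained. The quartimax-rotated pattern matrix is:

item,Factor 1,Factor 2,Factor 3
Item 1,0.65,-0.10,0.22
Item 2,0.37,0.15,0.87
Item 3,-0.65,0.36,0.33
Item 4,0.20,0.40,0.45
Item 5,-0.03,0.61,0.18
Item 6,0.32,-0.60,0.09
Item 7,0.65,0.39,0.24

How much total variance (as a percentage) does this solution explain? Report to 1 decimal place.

Communalities: 0.4809, 0.9163, 0.6610, 0.4025, 0.4054, 0.4705, 0.6322; Σh² = 3.9688.
Total variance with 7 standardized items is 7, so the solution explains 3.9688/7 = 0.5670 = 56.70%.

56.7%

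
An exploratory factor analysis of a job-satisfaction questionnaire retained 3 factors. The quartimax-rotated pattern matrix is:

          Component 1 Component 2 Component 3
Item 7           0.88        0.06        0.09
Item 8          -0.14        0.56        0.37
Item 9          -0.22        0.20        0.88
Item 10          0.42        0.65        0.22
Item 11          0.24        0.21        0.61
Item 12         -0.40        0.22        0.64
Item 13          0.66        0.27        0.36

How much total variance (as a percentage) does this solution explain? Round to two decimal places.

64.23%

SS loadings by factor: 1.6720, 0.9451, 1.8791; total = 4.4962.
Total variance with 7 standardized items is 7, so the solution explains 4.4962/7 = 0.6423 = 64.23%.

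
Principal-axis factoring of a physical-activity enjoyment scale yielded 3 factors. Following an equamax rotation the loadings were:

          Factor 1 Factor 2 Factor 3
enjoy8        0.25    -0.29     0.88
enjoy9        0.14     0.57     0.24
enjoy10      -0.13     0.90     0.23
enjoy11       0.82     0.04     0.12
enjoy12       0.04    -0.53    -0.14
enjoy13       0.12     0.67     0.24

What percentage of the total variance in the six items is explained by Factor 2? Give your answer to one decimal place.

SS loadings for Factor 2 = (-0.29)² + 0.57² + 0.90² + 0.04² + (-0.53)² + 0.67² = 1.9504
With 6 standardized items, total variance = 6. Proportion = 1.9504/6 = 0.3251 → 32.51%.

32.5%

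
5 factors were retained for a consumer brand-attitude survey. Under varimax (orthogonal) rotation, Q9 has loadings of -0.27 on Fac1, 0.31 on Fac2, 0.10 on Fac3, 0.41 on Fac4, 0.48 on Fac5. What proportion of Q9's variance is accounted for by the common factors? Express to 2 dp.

0.58

h² = (-0.27)² + 0.31² + 0.10² + 0.41² + 0.48² = 0.0729 + 0.0961 + 0.0100 + 0.1681 + 0.2304 = 0.5775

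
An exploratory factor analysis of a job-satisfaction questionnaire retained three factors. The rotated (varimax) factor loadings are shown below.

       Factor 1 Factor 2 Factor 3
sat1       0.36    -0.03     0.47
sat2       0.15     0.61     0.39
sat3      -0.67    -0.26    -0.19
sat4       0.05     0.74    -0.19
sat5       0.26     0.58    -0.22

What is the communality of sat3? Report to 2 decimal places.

0.55

h² = (-0.67)² + (-0.26)² + (-0.19)² = 0.4489 + 0.0676 + 0.0361 = 0.5526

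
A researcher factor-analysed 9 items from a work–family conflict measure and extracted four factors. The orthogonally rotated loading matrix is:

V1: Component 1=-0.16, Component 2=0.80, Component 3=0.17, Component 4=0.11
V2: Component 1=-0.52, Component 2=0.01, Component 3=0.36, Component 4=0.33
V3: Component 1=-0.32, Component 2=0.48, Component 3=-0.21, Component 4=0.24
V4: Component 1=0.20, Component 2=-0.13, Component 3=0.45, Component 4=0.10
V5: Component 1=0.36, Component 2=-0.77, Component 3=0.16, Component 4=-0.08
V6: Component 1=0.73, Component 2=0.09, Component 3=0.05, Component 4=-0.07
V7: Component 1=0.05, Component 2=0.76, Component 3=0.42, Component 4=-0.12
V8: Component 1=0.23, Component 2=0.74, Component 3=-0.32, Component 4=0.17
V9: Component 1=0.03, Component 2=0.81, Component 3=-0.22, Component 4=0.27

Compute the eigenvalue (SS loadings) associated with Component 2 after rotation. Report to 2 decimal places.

3.27

SS loadings for Component 2 = 0.80² + 0.01² + 0.48² + (-0.13)² + (-0.77)² + 0.09² + 0.76² + 0.74² + 0.81² = 0.6400 + 0.0001 + 0.2304 + 0.0169 + 0.5929 + 0.0081 + 0.5776 + 0.5476 + 0.6561 = 3.2697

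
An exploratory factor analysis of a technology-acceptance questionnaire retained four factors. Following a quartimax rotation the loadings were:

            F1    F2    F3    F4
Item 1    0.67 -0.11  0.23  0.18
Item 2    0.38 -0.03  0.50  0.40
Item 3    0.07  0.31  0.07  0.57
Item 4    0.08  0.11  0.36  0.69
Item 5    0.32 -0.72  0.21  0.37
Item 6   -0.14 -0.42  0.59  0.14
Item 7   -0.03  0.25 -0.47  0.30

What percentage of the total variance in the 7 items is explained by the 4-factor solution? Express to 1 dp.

Communalities: 0.5463, 0.5553, 0.4308, 0.6242, 0.8018, 0.5637, 0.3743; Σh² = 3.8964.
Total variance with 7 standardized items is 7, so the solution explains 3.8964/7 = 0.5566 = 55.66%.

55.7%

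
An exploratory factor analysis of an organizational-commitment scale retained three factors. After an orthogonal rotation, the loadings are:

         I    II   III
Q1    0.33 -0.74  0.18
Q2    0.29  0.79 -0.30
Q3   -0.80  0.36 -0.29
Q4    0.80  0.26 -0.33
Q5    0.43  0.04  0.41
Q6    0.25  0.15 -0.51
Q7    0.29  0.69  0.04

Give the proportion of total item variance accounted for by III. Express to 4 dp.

0.1065

SS loadings for III = 0.18² + (-0.30)² + (-0.29)² + (-0.33)² + 0.41² + (-0.51)² + 0.04² = 0.7452
Proportion of variance = 0.7452 / 7 = 0.1065.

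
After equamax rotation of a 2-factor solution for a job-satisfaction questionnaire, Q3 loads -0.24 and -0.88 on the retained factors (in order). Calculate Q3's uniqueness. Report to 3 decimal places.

h² = (-0.24)² + (-0.88)² = 0.0576 + 0.7744 = 0.8320
Uniqueness u² = 1 − h² = 1 − 0.8320 = 0.1680

0.168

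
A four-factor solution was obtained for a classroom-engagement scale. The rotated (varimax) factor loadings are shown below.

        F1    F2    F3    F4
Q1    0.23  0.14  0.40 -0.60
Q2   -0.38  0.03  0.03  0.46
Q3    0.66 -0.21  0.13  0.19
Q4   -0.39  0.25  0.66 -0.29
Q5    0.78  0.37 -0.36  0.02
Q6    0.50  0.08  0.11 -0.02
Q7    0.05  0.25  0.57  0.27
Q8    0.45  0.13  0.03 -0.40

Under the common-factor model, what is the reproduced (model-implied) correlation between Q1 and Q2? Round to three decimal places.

-0.347

r̂ = Σ λ_i·λ_j across factors = (0.23)(-0.38) + (0.14)(0.03) + (0.40)(0.03) + (-0.60)(0.46)
  = -0.0874 +0.0042 +0.0120 -0.2760 = -0.3472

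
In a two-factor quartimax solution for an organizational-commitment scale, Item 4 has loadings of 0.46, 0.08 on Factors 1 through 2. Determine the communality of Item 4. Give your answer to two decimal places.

0.22

h² = 0.46² + 0.08² = 0.2116 + 0.0064 = 0.2180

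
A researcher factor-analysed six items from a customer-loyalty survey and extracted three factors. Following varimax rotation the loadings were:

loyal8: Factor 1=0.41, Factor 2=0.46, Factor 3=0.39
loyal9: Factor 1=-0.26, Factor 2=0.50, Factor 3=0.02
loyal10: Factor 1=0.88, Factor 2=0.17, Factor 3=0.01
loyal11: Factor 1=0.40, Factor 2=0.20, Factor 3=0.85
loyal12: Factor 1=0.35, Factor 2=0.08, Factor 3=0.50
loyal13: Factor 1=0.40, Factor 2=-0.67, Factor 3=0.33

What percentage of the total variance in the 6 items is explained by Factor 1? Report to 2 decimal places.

24.21%

SS loadings for Factor 1 = 0.41² + (-0.26)² + 0.88² + 0.40² + 0.35² + 0.40² = 1.4526
With 6 standardized items, total variance = 6. Proportion = 1.4526/6 = 0.2421 → 24.21%.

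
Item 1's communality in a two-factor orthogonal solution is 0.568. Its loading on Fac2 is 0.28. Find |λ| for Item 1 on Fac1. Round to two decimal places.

0.70

Under orthogonal rotation h² = Σλ², so λ_Fac1² = h² − (0.0784) = 0.568 − 0.0784 = 0.4896.
|λ| = √0.4896 = 0.6997.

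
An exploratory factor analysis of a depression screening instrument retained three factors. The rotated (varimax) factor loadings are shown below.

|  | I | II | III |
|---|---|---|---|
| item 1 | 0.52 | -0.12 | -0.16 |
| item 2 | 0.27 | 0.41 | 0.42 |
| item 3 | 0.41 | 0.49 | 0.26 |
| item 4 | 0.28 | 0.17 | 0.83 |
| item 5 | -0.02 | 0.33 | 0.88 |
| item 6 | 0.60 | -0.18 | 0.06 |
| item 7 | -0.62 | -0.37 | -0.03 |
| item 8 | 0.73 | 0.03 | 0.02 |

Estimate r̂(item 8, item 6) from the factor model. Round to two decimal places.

0.43

r̂ = Σ λ_i·λ_j across factors = (0.73)(0.60) + (0.03)(-0.18) + (0.02)(0.06)
  = +0.4380 -0.0054 +0.0012 = 0.4338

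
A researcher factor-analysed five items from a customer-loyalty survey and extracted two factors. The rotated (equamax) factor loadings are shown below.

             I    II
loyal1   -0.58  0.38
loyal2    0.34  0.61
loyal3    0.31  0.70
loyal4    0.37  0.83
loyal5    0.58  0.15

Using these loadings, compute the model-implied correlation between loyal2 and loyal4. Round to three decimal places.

0.632

r̂ = Σ λ_i·λ_j across factors = (0.34)(0.37) + (0.61)(0.83)
  = +0.1258 +0.5063 = 0.6321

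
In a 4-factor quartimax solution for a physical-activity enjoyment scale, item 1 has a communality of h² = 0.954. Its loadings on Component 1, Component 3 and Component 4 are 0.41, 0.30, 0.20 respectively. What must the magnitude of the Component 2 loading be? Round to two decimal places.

0.81

Under orthogonal rotation h² = Σλ², so λ_Component 2² = h² − (0.2981) = 0.954 − 0.2981 = 0.6559.
|λ| = √0.6559 = 0.8099.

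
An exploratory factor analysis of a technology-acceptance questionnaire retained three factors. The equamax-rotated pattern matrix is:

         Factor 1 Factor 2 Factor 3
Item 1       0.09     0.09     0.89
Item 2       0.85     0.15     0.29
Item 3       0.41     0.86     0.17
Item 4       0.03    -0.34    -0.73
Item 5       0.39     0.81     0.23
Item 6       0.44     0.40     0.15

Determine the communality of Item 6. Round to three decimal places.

h² = 0.44² + 0.40² + 0.15² = 0.1936 + 0.1600 + 0.0225 = 0.3761

0.376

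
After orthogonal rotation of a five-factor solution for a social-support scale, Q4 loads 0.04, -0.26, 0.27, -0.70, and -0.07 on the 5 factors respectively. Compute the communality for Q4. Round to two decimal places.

h² = 0.04² + (-0.26)² + 0.27² + (-0.70)² + (-0.07)² = 0.0016 + 0.0676 + 0.0729 + 0.4900 + 0.0049 = 0.6370

0.64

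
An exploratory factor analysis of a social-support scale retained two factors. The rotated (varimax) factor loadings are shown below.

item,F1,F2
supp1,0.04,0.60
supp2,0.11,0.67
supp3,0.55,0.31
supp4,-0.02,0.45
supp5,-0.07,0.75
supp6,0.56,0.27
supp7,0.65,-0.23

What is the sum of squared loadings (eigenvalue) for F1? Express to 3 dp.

SS loadings for F1 = 0.04² + 0.11² + 0.55² + (-0.02)² + (-0.07)² + 0.56² + 0.65² = 0.0016 + 0.0121 + 0.3025 + 0.0004 + 0.0049 + 0.3136 + 0.4225 = 1.0576

1.058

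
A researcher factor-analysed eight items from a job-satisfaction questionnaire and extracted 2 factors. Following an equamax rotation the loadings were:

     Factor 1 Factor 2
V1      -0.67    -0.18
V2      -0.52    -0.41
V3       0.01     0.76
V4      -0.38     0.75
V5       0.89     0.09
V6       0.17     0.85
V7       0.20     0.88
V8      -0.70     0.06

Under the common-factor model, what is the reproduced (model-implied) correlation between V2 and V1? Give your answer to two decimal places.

r̂ = Σ λ_i·λ_j across factors = (-0.52)(-0.67) + (-0.41)(-0.18)
  = +0.3484 +0.0738 = 0.4222

0.42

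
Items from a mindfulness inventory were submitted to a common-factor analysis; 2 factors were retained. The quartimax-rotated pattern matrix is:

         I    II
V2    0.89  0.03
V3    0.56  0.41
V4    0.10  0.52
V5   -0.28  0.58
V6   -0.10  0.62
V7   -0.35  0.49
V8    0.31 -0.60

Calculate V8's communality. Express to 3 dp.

h² = 0.31² + (-0.60)² = 0.0961 + 0.3600 = 0.4561

0.456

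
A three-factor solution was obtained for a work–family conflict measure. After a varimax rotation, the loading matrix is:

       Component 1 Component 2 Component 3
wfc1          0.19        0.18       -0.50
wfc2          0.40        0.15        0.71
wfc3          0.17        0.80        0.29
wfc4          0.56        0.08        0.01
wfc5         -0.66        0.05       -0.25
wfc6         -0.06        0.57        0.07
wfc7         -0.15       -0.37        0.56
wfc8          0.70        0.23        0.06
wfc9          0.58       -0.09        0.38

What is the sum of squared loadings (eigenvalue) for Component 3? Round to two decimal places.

SS loadings for Component 3 = (-0.50)² + 0.71² + 0.29² + 0.01² + (-0.25)² + 0.07² + 0.56² + 0.06² + 0.38² = 0.2500 + 0.5041 + 0.0841 + 0.0001 + 0.0625 + 0.0049 + 0.3136 + 0.0036 + 0.1444 = 1.3673

1.37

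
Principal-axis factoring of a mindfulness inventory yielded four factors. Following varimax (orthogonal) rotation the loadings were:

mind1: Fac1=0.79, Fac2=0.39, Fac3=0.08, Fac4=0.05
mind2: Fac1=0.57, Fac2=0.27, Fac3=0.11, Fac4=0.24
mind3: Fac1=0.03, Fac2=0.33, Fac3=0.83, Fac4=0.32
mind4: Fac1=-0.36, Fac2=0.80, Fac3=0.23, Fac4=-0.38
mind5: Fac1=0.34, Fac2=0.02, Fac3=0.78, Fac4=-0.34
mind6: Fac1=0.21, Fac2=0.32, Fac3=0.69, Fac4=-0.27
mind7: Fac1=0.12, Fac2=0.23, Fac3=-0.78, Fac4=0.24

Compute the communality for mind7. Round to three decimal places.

0.733

h² = 0.12² + 0.23² + (-0.78)² + 0.24² = 0.0144 + 0.0529 + 0.6084 + 0.0576 = 0.7333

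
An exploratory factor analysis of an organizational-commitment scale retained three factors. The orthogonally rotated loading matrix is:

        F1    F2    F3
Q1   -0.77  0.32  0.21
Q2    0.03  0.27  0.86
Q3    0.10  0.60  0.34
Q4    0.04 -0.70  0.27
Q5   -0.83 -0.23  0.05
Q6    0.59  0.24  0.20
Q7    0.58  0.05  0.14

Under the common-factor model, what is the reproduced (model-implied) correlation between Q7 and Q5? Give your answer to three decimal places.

r̂ = Σ λ_i·λ_j across factors = (0.58)(-0.83) + (0.05)(-0.23) + (0.14)(0.05)
  = -0.4814 -0.0115 +0.0070 = -0.4859

-0.486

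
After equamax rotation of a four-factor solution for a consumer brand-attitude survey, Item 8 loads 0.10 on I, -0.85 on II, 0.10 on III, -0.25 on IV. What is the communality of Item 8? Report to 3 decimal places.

0.805

h² = 0.10² + (-0.85)² + 0.10² + (-0.25)² = 0.0100 + 0.7225 + 0.0100 + 0.0625 = 0.8050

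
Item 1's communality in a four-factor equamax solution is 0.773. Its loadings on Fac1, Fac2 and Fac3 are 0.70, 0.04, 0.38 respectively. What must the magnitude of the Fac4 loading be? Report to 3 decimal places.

Under orthogonal rotation h² = Σλ², so λ_Fac4² = h² − (0.6360) = 0.773 − 0.6360 = 0.1370.
|λ| = √0.1370 = 0.3701.

0.370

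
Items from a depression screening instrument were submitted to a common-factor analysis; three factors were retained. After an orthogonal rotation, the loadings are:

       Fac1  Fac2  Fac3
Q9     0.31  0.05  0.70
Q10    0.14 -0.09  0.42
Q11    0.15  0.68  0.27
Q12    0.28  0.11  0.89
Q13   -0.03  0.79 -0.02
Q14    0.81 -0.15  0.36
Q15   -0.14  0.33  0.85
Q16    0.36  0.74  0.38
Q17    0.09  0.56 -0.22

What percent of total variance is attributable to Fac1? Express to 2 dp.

11.45%

SS loadings for Fac1 = 0.31² + 0.14² + 0.15² + 0.28² + (-0.03)² + 0.81² + (-0.14)² + 0.36² + 0.09² = 1.0309
With 9 standardized items, total variance = 9. Proportion = 1.0309/9 = 0.1145 → 11.45%.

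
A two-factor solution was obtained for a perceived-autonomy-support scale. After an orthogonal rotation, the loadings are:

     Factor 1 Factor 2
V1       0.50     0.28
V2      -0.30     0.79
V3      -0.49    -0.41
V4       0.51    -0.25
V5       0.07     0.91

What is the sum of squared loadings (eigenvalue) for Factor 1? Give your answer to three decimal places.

SS loadings for Factor 1 = 0.50² + (-0.30)² + (-0.49)² + 0.51² + 0.07² = 0.2500 + 0.0900 + 0.2401 + 0.2601 + 0.0049 = 0.8451

0.845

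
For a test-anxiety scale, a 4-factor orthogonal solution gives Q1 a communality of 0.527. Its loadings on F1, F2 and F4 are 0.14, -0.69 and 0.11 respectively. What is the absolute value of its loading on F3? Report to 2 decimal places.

0.14

Under orthogonal rotation h² = Σλ², so λ_F3² = h² − (0.5078) = 0.527 − 0.5078 = 0.0192.
|λ| = √0.0192 = 0.1386.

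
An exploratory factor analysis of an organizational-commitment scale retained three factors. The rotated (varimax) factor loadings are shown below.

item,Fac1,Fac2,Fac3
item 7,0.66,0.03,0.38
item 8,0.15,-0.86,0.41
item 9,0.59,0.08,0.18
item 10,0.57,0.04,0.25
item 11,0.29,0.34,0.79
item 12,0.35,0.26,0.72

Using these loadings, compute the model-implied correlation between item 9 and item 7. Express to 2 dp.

0.46

r̂ = Σ λ_i·λ_j across factors = (0.59)(0.66) + (0.08)(0.03) + (0.18)(0.38)
  = +0.3894 +0.0024 +0.0684 = 0.4602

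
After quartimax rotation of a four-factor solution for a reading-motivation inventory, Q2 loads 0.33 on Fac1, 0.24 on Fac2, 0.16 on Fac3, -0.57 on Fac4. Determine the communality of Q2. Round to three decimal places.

h² = 0.33² + 0.24² + 0.16² + (-0.57)² = 0.1089 + 0.0576 + 0.0256 + 0.3249 = 0.5170

0.517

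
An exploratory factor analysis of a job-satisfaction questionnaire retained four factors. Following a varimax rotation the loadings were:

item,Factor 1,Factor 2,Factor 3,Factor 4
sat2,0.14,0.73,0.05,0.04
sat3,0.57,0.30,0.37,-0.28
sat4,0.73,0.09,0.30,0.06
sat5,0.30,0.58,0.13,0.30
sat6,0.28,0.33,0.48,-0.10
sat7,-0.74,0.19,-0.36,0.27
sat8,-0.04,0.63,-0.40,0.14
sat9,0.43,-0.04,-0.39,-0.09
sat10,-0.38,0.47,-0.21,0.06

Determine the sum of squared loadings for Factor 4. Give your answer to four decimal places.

SS loadings for Factor 4 = 0.04² + (-0.28)² + 0.06² + 0.30² + (-0.10)² + 0.27² + 0.14² + (-0.09)² + 0.06² = 0.0016 + 0.0784 + 0.0036 + 0.0900 + 0.0100 + 0.0729 + 0.0196 + 0.0081 + 0.0036 = 0.2878

0.2878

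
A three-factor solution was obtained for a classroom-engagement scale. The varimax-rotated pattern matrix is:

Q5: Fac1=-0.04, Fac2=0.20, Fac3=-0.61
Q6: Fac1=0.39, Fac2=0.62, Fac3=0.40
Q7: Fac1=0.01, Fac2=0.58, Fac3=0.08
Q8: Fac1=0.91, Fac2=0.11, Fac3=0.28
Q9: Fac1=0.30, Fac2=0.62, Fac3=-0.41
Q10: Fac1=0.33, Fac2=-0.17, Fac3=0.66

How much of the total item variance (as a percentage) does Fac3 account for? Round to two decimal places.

SS loadings for Fac3 = (-0.61)² + 0.40² + 0.08² + 0.28² + (-0.41)² + 0.66² = 1.2206
With 6 standardized items, total variance = 6. Proportion = 1.2206/6 = 0.2034 → 20.34%.

20.34%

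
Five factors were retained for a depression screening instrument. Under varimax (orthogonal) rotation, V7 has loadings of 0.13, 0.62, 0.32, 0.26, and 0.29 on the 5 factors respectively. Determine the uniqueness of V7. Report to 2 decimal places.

0.34

h² = 0.13² + 0.62² + 0.32² + 0.26² + 0.29² = 0.0169 + 0.3844 + 0.1024 + 0.0676 + 0.0841 = 0.6554
Uniqueness u² = 1 − h² = 1 − 0.6554 = 0.3446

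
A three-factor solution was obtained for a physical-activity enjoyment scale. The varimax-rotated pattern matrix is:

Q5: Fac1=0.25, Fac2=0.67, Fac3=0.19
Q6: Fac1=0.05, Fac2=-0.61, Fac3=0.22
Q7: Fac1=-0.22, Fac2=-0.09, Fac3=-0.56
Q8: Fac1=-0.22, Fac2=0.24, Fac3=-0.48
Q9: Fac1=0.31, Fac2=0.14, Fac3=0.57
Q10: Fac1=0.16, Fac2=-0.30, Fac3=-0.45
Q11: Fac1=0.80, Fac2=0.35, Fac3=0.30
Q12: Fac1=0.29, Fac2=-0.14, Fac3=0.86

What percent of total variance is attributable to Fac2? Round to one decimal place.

SS loadings for Fac2 = 0.67² + (-0.61)² + (-0.09)² + 0.24² + 0.14² + (-0.30)² + 0.35² + (-0.14)² = 1.1384
With 8 standardized items, total variance = 8. Proportion = 1.1384/8 = 0.1423 → 14.23%.

14.2%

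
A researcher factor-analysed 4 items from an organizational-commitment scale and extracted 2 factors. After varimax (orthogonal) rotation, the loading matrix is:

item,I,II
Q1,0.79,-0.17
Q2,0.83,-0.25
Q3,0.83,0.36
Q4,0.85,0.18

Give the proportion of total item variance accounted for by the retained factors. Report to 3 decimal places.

0.744

SS loadings by factor: 2.7244, 0.2534; total = 2.9778.
Total variance with 4 standardized items is 4, so the solution explains 2.9778/4 = 0.7445.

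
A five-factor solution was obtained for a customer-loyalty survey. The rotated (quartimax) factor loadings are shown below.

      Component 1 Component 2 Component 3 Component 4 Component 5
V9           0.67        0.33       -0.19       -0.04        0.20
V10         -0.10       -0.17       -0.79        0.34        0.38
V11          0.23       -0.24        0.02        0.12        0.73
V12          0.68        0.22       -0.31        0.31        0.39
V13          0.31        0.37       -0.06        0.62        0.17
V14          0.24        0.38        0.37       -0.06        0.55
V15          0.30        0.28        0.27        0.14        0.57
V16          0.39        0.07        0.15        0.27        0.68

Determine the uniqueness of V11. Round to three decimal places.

0.342

h² = 0.23² + (-0.24)² + 0.02² + 0.12² + 0.73² = 0.0529 + 0.0576 + 0.0004 + 0.0144 + 0.5329 = 0.6582
Uniqueness u² = 1 − h² = 1 − 0.6582 = 0.3418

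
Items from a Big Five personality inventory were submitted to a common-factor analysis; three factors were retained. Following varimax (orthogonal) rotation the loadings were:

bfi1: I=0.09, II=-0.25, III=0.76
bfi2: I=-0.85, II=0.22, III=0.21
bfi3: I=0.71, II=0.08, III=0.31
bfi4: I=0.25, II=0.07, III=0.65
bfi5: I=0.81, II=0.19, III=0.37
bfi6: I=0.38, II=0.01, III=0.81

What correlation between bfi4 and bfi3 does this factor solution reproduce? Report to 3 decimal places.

0.385

r̂ = Σ λ_i·λ_j across factors = (0.25)(0.71) + (0.07)(0.08) + (0.65)(0.31)
  = +0.1775 +0.0056 +0.2015 = 0.3846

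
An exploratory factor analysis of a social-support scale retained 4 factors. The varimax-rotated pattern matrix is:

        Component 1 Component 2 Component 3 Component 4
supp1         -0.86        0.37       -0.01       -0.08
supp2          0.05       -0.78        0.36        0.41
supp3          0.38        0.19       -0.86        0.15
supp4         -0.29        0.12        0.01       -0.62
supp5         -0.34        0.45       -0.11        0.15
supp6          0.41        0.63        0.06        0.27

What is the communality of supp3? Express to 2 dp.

h² = 0.38² + 0.19² + (-0.86)² + 0.15² = 0.1444 + 0.0361 + 0.7396 + 0.0225 = 0.9426

0.94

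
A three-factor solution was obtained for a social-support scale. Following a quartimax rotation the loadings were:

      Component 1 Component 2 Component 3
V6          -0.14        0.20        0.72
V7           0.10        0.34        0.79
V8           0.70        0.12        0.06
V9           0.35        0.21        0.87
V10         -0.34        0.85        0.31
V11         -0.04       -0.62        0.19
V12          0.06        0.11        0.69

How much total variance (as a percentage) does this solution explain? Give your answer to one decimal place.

65.8%

SS loadings by factor: 0.7629, 1.3331, 2.5113; total = 4.6073.
Total variance with 7 standardized items is 7, so the solution explains 4.6073/7 = 0.6582 = 65.82%.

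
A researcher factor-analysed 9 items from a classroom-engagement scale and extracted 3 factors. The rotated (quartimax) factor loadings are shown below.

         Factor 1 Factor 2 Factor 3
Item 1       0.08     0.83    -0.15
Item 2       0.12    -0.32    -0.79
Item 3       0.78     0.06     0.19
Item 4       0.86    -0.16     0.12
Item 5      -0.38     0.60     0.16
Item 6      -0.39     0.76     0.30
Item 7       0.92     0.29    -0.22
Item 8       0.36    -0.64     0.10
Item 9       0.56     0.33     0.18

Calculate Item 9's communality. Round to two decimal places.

h² = 0.56² + 0.33² + 0.18² = 0.3136 + 0.1089 + 0.0324 = 0.4549

0.45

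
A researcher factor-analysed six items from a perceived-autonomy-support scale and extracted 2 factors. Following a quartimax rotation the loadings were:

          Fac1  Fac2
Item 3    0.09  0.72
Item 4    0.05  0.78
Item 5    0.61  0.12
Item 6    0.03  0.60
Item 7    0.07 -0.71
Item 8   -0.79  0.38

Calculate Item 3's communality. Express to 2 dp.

0.53

h² = 0.09² + 0.72² = 0.0081 + 0.5184 = 0.5265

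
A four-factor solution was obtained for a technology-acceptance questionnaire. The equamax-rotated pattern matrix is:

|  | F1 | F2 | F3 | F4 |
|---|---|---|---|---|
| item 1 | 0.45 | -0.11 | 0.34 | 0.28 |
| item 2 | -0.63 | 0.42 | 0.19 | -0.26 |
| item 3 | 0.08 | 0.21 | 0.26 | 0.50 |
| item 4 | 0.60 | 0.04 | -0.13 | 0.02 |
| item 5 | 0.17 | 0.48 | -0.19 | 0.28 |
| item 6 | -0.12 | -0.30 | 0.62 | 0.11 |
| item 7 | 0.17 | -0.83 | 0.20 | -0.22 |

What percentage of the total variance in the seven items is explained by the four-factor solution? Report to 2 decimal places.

50.19%

Communalities: 0.4086, 0.6770, 0.3681, 0.3789, 0.3738, 0.5009, 0.8062; Σh² = 3.5135.
Total variance with 7 standardized items is 7, so the solution explains 3.5135/7 = 0.5019 = 50.19%.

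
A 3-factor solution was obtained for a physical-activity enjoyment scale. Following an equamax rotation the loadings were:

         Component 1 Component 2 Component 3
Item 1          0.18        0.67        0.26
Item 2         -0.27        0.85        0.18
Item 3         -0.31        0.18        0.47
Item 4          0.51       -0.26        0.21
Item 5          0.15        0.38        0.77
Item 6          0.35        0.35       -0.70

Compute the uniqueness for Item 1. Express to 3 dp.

0.451

h² = 0.18² + 0.67² + 0.26² = 0.0324 + 0.4489 + 0.0676 = 0.5489
Uniqueness u² = 1 − h² = 1 − 0.5489 = 0.4511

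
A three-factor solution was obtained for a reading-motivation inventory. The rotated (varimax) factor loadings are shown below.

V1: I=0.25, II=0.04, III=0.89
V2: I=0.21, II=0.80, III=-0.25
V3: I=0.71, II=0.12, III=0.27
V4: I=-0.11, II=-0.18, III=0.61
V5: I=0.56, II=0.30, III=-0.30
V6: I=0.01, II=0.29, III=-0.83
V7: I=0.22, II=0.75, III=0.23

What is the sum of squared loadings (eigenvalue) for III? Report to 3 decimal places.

SS loadings for III = 0.89² + (-0.25)² + 0.27² + 0.61² + (-0.30)² + (-0.83)² + 0.23² = 0.7921 + 0.0625 + 0.0729 + 0.3721 + 0.0900 + 0.6889 + 0.0529 = 2.1314

2.131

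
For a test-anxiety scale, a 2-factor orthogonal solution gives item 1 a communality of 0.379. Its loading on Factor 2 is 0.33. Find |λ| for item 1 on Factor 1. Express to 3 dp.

Under orthogonal rotation h² = Σλ², so λ_Factor 1² = h² − (0.1089) = 0.379 − 0.1089 = 0.2701.
|λ| = √0.2701 = 0.5197.

0.520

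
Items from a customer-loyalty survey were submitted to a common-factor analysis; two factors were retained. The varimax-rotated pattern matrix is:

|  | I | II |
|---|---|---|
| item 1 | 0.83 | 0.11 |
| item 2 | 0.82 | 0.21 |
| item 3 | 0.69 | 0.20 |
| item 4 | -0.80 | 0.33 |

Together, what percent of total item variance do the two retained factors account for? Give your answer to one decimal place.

Communalities: 0.7010, 0.7165, 0.5161, 0.7489; Σh² = 2.6825.
Total variance with 4 standardized items is 4, so the solution explains 2.6825/4 = 0.6706 = 67.06%.

67.1%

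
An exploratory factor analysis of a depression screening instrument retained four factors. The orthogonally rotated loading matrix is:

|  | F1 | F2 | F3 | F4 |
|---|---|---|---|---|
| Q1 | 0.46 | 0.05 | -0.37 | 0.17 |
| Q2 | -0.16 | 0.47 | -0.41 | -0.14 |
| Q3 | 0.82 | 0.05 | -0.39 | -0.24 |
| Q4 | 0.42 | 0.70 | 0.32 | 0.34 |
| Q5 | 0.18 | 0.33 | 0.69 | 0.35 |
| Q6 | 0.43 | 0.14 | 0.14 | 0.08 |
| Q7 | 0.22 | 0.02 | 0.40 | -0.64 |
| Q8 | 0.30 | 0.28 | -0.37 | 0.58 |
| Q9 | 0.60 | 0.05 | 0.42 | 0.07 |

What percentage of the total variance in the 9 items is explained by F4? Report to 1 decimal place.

SS loadings for F4 = 0.17² + (-0.14)² + (-0.24)² + 0.34² + 0.35² + 0.08² + (-0.64)² + 0.58² + 0.07² = 1.1015
With 9 standardized items, total variance = 9. Proportion = 1.1015/9 = 0.1224 → 12.24%.

12.2%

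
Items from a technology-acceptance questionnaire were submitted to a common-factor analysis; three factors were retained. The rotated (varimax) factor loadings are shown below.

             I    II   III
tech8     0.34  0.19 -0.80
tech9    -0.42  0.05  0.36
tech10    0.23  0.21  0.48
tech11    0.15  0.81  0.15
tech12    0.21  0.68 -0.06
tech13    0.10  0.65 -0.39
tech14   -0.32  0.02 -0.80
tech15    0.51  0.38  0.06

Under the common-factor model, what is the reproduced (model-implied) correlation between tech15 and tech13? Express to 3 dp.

0.275

r̂ = Σ λ_i·λ_j across factors = (0.51)(0.10) + (0.38)(0.65) + (0.06)(-0.39)
  = +0.0510 +0.2470 -0.0234 = 0.2746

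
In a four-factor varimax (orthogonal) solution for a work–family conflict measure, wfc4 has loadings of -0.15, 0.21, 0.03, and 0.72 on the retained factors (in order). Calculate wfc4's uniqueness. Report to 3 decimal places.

h² = (-0.15)² + 0.21² + 0.03² + 0.72² = 0.0225 + 0.0441 + 0.0009 + 0.5184 = 0.5859
Uniqueness u² = 1 − h² = 1 − 0.5859 = 0.4141

0.414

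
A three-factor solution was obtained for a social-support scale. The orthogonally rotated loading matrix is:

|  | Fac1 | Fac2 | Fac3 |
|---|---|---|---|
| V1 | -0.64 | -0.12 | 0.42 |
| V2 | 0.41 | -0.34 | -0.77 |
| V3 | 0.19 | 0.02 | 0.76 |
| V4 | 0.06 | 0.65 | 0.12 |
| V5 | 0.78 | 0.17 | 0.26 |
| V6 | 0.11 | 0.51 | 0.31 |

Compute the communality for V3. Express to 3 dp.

0.614

h² = 0.19² + 0.02² + 0.76² = 0.0361 + 0.0004 + 0.5776 = 0.6141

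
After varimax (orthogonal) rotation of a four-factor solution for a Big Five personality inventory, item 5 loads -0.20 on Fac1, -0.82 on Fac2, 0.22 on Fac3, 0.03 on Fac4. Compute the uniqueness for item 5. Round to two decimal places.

h² = (-0.20)² + (-0.82)² + 0.22² + 0.03² = 0.0400 + 0.6724 + 0.0484 + 0.0009 = 0.7617
Uniqueness u² = 1 − h² = 1 − 0.7617 = 0.2383

0.24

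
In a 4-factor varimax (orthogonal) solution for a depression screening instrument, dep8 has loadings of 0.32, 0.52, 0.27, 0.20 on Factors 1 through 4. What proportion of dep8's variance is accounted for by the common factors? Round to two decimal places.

0.49

h² = 0.32² + 0.52² + 0.27² + 0.20² = 0.1024 + 0.2704 + 0.0729 + 0.0400 = 0.4857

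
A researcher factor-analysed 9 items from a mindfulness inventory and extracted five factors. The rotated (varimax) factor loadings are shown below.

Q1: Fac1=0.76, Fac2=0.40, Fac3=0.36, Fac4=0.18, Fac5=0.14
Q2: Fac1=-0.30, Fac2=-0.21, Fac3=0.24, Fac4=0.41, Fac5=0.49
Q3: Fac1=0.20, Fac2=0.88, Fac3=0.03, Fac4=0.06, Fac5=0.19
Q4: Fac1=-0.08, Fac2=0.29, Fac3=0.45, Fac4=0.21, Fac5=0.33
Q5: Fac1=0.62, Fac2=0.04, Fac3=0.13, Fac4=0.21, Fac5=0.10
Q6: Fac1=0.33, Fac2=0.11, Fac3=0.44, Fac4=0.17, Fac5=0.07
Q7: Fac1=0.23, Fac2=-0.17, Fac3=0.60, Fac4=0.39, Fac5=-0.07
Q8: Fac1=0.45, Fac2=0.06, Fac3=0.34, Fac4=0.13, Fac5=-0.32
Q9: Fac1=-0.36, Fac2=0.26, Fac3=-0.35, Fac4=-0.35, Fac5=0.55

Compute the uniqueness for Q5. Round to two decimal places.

h² = 0.62² + 0.04² + 0.13² + 0.21² + 0.10² = 0.3844 + 0.0016 + 0.0169 + 0.0441 + 0.0100 = 0.4570
Uniqueness u² = 1 − h² = 1 − 0.4570 = 0.5430

0.54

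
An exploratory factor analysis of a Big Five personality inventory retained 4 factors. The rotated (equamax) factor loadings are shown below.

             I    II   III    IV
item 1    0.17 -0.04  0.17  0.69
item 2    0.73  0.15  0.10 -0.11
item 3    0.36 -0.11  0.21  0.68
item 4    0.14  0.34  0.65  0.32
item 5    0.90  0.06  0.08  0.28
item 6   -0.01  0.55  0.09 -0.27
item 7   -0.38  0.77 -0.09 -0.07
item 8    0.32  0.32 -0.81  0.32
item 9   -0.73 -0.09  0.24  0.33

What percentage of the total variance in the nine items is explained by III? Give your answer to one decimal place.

SS loadings for III = 0.17² + 0.10² + 0.21² + 0.65² + 0.08² + 0.09² + (-0.09)² + (-0.81)² + 0.24² = 1.2418
With 9 standardized items, total variance = 9. Proportion = 1.2418/9 = 0.1380 → 13.80%.

13.8%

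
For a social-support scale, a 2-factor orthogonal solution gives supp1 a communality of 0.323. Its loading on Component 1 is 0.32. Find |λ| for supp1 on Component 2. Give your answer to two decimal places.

Under orthogonal rotation h² = Σλ², so λ_Component 2² = h² − (0.1024) = 0.323 − 0.1024 = 0.2206.
|λ| = √0.2206 = 0.4697.

0.47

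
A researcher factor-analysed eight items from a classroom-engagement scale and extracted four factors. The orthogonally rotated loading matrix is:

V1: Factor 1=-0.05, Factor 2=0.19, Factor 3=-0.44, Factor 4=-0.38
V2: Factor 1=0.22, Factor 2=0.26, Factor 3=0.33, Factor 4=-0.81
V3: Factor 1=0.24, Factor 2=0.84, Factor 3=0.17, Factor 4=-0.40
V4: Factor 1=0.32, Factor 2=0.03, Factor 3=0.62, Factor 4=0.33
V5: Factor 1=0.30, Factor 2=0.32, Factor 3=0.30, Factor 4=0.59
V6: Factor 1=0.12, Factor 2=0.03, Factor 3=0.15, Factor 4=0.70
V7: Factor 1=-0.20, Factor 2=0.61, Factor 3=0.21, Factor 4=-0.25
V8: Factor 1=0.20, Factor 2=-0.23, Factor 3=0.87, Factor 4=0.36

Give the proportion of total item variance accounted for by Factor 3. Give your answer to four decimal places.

SS loadings for Factor 3 = (-0.44)² + 0.33² + 0.17² + 0.62² + 0.30² + 0.15² + 0.21² + 0.87² = 1.6293
Proportion of variance = 1.6293 / 8 = 0.2037.

0.2037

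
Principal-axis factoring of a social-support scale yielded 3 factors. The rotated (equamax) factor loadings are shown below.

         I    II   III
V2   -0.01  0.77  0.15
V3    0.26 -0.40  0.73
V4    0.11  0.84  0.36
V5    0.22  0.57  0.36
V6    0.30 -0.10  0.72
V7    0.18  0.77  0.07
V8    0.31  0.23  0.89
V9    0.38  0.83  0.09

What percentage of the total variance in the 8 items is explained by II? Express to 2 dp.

39.10%

SS loadings for II = 0.77² + (-0.40)² + 0.84² + 0.57² + (-0.10)² + 0.77² + 0.23² + 0.83² = 3.1281
With 8 standardized items, total variance = 8. Proportion = 3.1281/8 = 0.3910 → 39.10%.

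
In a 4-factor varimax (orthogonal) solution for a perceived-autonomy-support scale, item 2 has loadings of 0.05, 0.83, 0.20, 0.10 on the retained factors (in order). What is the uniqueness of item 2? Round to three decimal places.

h² = 0.05² + 0.83² + 0.20² + 0.10² = 0.0025 + 0.6889 + 0.0400 + 0.0100 = 0.7414
Uniqueness u² = 1 − h² = 1 − 0.7414 = 0.2586

0.259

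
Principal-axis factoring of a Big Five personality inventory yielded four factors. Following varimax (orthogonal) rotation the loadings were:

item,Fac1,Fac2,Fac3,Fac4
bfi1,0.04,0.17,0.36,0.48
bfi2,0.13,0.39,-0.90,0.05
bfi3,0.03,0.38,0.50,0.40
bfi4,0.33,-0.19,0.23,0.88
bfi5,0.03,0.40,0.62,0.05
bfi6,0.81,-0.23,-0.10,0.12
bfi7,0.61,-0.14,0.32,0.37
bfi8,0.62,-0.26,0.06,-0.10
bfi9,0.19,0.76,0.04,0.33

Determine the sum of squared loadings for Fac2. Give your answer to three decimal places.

SS loadings for Fac2 = 0.17² + 0.39² + 0.38² + (-0.19)² + 0.40² + (-0.23)² + (-0.14)² + (-0.26)² + 0.76² = 0.0289 + 0.1521 + 0.1444 + 0.0361 + 0.1600 + 0.0529 + 0.0196 + 0.0676 + 0.5776 = 1.2392

1.239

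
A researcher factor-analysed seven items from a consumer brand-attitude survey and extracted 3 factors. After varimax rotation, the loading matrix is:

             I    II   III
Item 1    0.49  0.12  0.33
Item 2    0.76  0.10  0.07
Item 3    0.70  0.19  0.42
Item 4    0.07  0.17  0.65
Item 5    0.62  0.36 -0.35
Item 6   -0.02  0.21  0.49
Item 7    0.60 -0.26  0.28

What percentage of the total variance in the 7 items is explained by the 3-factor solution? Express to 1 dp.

Communalities: 0.3634, 0.5925, 0.7025, 0.4563, 0.6365, 0.2846, 0.5060; Σh² = 3.5418.
Total variance with 7 standardized items is 7, so the solution explains 3.5418/7 = 0.5060 = 50.60%.

50.6%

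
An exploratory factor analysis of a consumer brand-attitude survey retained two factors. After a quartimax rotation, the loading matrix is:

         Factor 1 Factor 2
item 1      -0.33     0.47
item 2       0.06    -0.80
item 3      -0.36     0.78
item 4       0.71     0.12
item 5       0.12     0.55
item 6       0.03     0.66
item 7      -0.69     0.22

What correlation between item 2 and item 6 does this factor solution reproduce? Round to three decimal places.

-0.526

r̂ = Σ λ_i·λ_j across factors = (0.06)(0.03) + (-0.80)(0.66)
  = +0.0018 -0.5280 = -0.5262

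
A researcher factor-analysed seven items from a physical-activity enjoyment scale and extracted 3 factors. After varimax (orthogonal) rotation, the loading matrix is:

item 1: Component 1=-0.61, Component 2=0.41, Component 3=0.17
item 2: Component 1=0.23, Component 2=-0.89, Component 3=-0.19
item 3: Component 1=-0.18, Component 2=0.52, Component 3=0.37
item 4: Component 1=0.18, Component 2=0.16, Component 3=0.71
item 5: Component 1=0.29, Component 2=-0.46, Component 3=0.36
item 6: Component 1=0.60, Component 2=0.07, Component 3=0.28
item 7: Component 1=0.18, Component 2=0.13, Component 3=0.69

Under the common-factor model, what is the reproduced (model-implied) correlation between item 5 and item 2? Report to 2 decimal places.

r̂ = Σ λ_i·λ_j across factors = (0.29)(0.23) + (-0.46)(-0.89) + (0.36)(-0.19)
  = +0.0667 +0.4094 -0.0684 = 0.4077

0.41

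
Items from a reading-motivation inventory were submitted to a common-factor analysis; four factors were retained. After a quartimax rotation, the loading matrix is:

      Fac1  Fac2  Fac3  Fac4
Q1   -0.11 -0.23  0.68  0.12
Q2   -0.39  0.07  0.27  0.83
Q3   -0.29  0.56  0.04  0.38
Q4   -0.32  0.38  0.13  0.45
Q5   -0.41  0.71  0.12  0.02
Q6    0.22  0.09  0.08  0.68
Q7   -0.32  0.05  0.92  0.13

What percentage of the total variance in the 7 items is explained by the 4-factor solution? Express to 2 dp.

66.44%

Communalities: 0.5418, 0.9188, 0.5437, 0.4662, 0.6870, 0.5253, 0.9682; Σh² = 4.6510.
Total variance with 7 standardized items is 7, so the solution explains 4.6510/7 = 0.6644 = 66.44%.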